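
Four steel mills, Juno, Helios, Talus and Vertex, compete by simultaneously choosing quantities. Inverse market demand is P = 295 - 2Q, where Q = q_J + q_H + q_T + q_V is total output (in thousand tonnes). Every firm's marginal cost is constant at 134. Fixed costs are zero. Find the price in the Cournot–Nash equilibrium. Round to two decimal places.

166.20

Each firm earns π_i = (295 - 2Q)q_i - 134q_i.
Setting ∂π_i/∂q_i = 0 with rivals' quantities fixed: 161 - 4q_i - 2·Σ_{j≠i} q_j = 0.
By symmetry each firm produces the same amount; substituting Σ_{j≠i} q_j = 3q_i yields q_i = 161/10.
Total output Q = 322/5, so price P = 295 - 2·(322/5) = 831/5.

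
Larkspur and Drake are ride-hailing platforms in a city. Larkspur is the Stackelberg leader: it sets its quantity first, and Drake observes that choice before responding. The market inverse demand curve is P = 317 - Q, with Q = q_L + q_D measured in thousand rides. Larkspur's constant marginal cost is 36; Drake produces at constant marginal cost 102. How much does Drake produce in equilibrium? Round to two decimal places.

20.75

Solve by backward induction. Given q_L, the follower Drake maximises π_D = (317 - q_L - q_D)q_D - 102q_D.
Setting the follower's marginal profit to zero, 215 - q_L - 2q_D = 0, i.e. q_D = (215 - q_L)/2.
The leader anticipates this reaction. Substituting into P = 317 - Q gives P = 419/2 - (1/2)q_L, so π_L = (419/2 - (1/2)q_L)q_L - 36q_L.
Leader FOC: 347/2 - q_L = 0, so q_L = 347/2.
Then q_D = (215 - 347/2)/2 = 83/4.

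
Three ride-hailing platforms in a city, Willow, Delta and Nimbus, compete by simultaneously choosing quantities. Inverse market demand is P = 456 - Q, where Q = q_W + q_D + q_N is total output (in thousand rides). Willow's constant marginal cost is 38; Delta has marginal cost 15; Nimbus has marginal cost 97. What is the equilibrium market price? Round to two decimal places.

151.50

Willow's profit: π_W = (456 - Q)q_W - (38q_W). Setting ∂π_W/∂q_W = 0: 418 - 2q_W - (q_D + q_N) = 0.
Delta's first-order condition: 441 - 2q_D - (q_W + q_N) = 0.
Nimbus's first-order condition: 359 - 2q_N - (q_W + q_D) = 0.
Summing all 3 equations gives 1218 − 4Q = 0, hence Q = 609/2.
Back-substituting: q_W = (418 − 609/2) = 227/2, q_D = (441 − 609/2) = 273/2, q_N = (359 − 609/2) = 109/2.
Total output Q = 609/2, so price P = 456 - 609/2 = 303/2.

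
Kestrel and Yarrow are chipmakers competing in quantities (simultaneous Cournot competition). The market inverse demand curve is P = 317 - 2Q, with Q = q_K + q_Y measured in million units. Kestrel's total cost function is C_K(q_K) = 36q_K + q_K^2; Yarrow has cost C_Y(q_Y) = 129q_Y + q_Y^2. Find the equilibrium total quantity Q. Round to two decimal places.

Kestrel's profit: π_K = (317 - 2Q)q_K - (36q_K + q_K²). Setting ∂π_K/∂q_K = 0: 281 - 6q_K - 2(q_Y) = 0.
Yarrow's profit: π_Y = (317 - 2Q)q_Y - (129q_Y + q_Y²). Setting ∂π_Y/∂q_Y = 0: 188 - 6q_Y - 2(q_K) = 0.
So q_K = (281 - 2q_Y)/6 and q_Y = (188 - 2q_K)/6.
Substituting one into the other gives q_K = 655/16 and q_Y = 283/16.
Total output Q = 655/16 + 283/16 = 469/8.

58.63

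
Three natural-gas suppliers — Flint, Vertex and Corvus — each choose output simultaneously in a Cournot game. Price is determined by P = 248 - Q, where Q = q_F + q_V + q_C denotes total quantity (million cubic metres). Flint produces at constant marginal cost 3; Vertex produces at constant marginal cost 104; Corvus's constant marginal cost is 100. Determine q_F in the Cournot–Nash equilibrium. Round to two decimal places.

110.75

Flint's profit: π_F = (248 - Q)q_F - (3q_F). Setting ∂π_F/∂q_F = 0: 245 - 2q_F - (q_V + q_C) = 0.
Vertex's profit: π_V = (248 - Q)q_V - (104q_V). Setting ∂π_V/∂q_V = 0: 144 - 2q_V - (q_F + q_C) = 0.
Corvus's first-order condition: 148 - 2q_C - (q_F + q_V) = 0.
Adding the 3 first-order conditions: 537 − 4Q = 0, so Q = 537/4.
Back-substituting: q_F = (245 − 537/4) = 443/4, q_V = (144 − 537/4) = 39/4, q_C = (148 − 537/4) = 55/4.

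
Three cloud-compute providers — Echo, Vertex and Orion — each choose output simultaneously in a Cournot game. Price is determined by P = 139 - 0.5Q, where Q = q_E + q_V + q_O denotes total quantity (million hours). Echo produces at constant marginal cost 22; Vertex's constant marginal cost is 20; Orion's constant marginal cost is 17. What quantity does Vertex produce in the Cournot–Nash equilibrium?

59

Echo's profit: π_E = (139 - 0.5Q)q_E - (22q_E). Setting ∂π_E/∂q_E = 0: 117 - q_E - (1/2)(q_V + q_O) = 0.
Vertex's profit: π_V = (139 - 0.5Q)q_V - (20q_V). Setting ∂π_V/∂q_V = 0: 119 - q_V - (1/2)(q_E + q_O) = 0.
Orion's first-order condition: 122 - q_O - (1/2)(q_E + q_V) = 0.
Adding the 3 first-order conditions: 358 − 2Q = 0, so Q = 179.
Back-substituting: q_E = (117 − 179/2)/(1/2) = 55, q_V = (119 − 179/2)/(1/2) = 59, q_O = (122 − 179/2)/(1/2) = 65.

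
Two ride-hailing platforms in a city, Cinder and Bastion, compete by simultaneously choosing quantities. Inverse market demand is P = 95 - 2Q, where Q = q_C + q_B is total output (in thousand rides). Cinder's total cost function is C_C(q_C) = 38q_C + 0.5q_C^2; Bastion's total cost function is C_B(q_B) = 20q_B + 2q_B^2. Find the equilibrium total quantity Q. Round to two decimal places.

15.75

Cinder's profit: π_C = (95 - 2Q)q_C - (38q_C + (1/2)q_C²). Setting ∂π_C/∂q_C = 0: 57 - 5q_C - 2(q_B) = 0.
Bastion's profit: π_B = (95 - 2Q)q_B - (20q_B + 2q_B²). Setting ∂π_B/∂q_B = 0: 75 - 8q_B - 2(q_C) = 0.
Rearranging gives the reaction functions q_C = (57 - 2q_B)/5 and q_B = (75 - 2q_C)/8.
Solving the pair: q_C = 17/2, q_B = 29/4.
Total output Q = 17/2 + 29/4 = 63/4.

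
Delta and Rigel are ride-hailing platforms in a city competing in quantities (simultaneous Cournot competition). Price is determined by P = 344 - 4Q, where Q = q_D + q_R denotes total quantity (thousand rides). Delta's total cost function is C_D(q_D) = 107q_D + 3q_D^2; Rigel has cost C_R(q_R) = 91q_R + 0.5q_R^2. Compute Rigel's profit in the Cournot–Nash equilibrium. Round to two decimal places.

Delta's profit: π_D = (344 - 4Q)q_D - (107q_D + 3q_D²). Setting ∂π_D/∂q_D = 0: 237 - 14q_D - 4(q_R) = 0.
Rigel's profit: π_R = (344 - 4Q)q_R - (91q_R + (1/2)q_R²). Setting ∂π_R/∂q_R = 0: 253 - 9q_R - 4(q_D) = 0.
Rearranging gives the reaction functions q_D = (237 - 4q_R)/14 and q_R = (253 - 4q_D)/9.
Substituting one into the other gives q_D = 1121/110 and q_R = 1297/55.
Price P = 344 - 4·(743/22) = 208.9091.
Rigel's profit: 208.9091·(1297/55) - 91·(1297/55) - (1/2)(1297/55)² = 2502.4597.

2502.46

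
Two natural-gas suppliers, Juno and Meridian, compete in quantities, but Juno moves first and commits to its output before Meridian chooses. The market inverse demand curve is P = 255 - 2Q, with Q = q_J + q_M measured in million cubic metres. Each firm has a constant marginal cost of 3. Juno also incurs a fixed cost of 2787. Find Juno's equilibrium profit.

The follower Meridian best-responds to any q_J: π_M = (255 - 2Q)q_M - 3q_M.
∂π_M/∂q_M = 252 - 2q_J - 4q_M = 0 gives the reaction function q_M = (252 - 2q_J)/4.
The leader anticipates this reaction. Substituting into P = 255 - 2Q gives P = 129 - q_J, so π_J = (129 - q_J)q_J - 3q_J.
Leader FOC: 126 - 2q_J = 0, so q_J = 63.
Then q_M = (252 - 2·63)/4 = 63/2.
Price P = 255 - 2·(189/2) = 66.
Juno's profit: (66 - 3)·63 - 2787 = 1182.

1182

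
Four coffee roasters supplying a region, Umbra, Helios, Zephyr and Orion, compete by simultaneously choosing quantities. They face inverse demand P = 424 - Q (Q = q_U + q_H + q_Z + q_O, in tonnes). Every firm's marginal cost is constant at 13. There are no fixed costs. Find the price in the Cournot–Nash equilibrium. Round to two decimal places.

95.20

Each firm earns π_i = (424 - Q)q_i - 13q_i.
First-order condition (treating rivals' output as given): 411 - 2q_i - Σ_{j≠i} q_j = 0.
With identical firms every q_j equals q_i, so Σ_{j≠i} q_j = 3q_i and 411 = 5q_i, giving q_i = 411/5.
Total output Q = 1644/5, so price P = 424 - 1644/5 = 476/5.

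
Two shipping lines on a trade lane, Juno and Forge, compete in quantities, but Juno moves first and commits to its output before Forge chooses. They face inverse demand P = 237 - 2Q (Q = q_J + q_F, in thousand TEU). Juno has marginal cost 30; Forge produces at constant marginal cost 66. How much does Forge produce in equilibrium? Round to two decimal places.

The follower Forge best-responds to any q_J: π_F = (237 - 2Q)q_F - 66q_F.
Setting the follower's marginal profit to zero, 171 - 2q_J - 4q_F = 0, i.e. q_F = (171 - 2q_J)/4.
The leader anticipates this reaction. Substituting into P = 237 - 2Q gives P = 303/2 - q_J, so π_J = (303/2 - q_J)q_J - 30q_J.
The leader's first-order condition 243/2 - 2q_J = 0 yields q_J = 243/4.
Then q_F = (171 - 2·(243/4))/4 = 99/8.

12.38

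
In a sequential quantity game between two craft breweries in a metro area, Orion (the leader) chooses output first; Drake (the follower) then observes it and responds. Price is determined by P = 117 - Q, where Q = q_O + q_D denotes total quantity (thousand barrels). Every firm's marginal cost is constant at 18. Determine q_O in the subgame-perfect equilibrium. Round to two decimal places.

49.50

The follower Drake best-responds to any q_O: π_D = (117 - Q)q_D - 18q_D.
Setting the follower's marginal profit to zero, 99 - q_O - 2q_D = 0, i.e. q_D = (99 - q_O)/2.
Orion substitutes q_D(q_O) into its own profit: π_O = q_O(117 - q_O - (99 - q_O)/2) - 18q_O = (135/2 - (1/2)q_O)q_O - 18q_O.
The leader's first-order condition 99/2 - q_O = 0 yields q_O = 99/2.
Then q_D = (99 - 99/2)/2 = 99/4.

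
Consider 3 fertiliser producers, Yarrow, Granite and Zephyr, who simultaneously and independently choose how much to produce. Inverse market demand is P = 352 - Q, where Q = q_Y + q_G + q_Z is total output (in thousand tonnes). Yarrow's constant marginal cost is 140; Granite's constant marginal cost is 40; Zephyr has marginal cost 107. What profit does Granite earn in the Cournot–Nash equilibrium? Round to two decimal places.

14340.06

Yarrow's profit: π_Y = (352 - Q)q_Y - (140q_Y). Setting ∂π_Y/∂q_Y = 0: 212 - 2q_Y - (q_G + q_Z) = 0.
Granite's profit: π_G = (352 - Q)q_G - (40q_G). Setting ∂π_G/∂q_G = 0: 312 - 2q_G - (q_Y + q_Z) = 0.
Zephyr's first-order condition: 245 - 2q_Z - (q_Y + q_G) = 0.
Summing all 3 equations gives 769 − 4Q = 0, hence Q = 769/4.
Back-substituting: q_Y = (212 − 769/4) = 79/4, q_G = (312 − 769/4) = 479/4, q_Z = (245 − 769/4) = 211/4.
Price P = 352 - 769/4 = 639/4.
Granite's profit: (639/4 - 40)·(479/4) = 14340.0625.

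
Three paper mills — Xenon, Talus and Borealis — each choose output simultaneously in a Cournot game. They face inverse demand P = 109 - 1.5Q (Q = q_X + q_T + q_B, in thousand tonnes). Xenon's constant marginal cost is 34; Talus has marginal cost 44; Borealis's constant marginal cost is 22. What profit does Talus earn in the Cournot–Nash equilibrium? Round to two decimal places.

45.38

Xenon's profit: π_X = (109 - 1.5Q)q_X - (34q_X). Setting ∂π_X/∂q_X = 0: 75 - 3q_X - (3/2)(q_T + q_B) = 0.
Talus's profit: π_T = (109 - 1.5Q)q_T - (44q_T). Setting ∂π_T/∂q_T = 0: 65 - 3q_T - (3/2)(q_X + q_B) = 0.
Borealis's first-order condition: 87 - 3q_B - (3/2)(q_X + q_T) = 0.
Adding the 3 first-order conditions: 227 − 6Q = 0, so Q = 227/6.
Back-substituting: q_X = (75 − 227/4)/(3/2) = 73/6, q_T = (65 − 227/4)/(3/2) = 11/2, q_B = (87 − 227/4)/(3/2) = 121/6.
Price P = 109 - (3/2)·(227/6) = 209/4.
Talus's profit: (209/4 - 44)·(11/2) = 363/8.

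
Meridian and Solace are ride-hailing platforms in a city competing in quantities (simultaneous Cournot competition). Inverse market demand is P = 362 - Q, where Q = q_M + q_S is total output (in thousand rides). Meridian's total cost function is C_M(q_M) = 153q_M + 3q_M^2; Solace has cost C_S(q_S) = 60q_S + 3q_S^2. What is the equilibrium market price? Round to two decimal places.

305.22

Meridian's profit: π_M = (362 - Q)q_M - (153q_M + 3q_M²). Setting ∂π_M/∂q_M = 0: 209 - 8q_M - (q_S) = 0.
Solace's first-order condition: 302 - 8q_S - (q_M) = 0.
So q_M = (209 - q_S)/8 and q_S = (302 - q_M)/8.
Solving the pair: q_M = 1370/63, q_S = 35.0317.
Total output Q = 511/9, so price P = 362 - 511/9 = 305.2222.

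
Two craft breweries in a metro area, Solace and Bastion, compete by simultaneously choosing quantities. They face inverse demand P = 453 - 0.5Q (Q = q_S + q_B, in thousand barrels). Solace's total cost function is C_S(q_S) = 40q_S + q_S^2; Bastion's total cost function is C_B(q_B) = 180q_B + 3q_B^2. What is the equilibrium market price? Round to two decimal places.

Solace's profit: π_S = (453 - 0.5Q)q_S - (40q_S + q_S²). Setting ∂π_S/∂q_S = 0: 413 - 3q_S - (1/2)(q_B) = 0.
Bastion's profit: π_B = (453 - 0.5Q)q_B - (180q_B + 3q_B²). Setting ∂π_B/∂q_B = 0: 273 - 7q_B - (1/2)(q_S) = 0.
So q_S = (413 - (1/2)q_B)/3 and q_B = (273 - (1/2)q_S)/7.
Solving the pair: q_S = 132.7470, q_B = 29.5181.
Total output Q = 162.2651, so price P = 453 - (1/2)·162.2651 = 371.8675.

371.87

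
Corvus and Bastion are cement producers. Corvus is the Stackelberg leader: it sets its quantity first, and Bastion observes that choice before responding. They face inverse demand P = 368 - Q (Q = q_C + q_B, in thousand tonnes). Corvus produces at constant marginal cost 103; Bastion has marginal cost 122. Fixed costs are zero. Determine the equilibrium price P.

174

The follower Bastion best-responds to any q_C: π_B = (368 - Q)q_B - 122q_B.
Follower FOC: 246 - q_C - 2q_B = 0, so q_B(q_C) = (246 - q_C)/2.
The leader anticipates this reaction. Substituting into P = 368 - Q gives P = 245 - (1/2)q_C, so π_C = (245 - (1/2)q_C)q_C - 103q_C.
Leader FOC: 142 - q_C = 0, so q_C = 142.
Then q_B = (246 - 142)/2 = 52.
Total output Q = 194, so price P = 368 - 194 = 174.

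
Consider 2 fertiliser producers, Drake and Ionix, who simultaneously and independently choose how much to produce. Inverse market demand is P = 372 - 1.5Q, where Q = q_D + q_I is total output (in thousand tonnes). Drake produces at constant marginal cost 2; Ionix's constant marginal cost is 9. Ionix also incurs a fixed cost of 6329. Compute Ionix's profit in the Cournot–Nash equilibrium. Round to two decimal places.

Drake's profit: π_D = (372 - 1.5Q)q_D - (2q_D). Setting ∂π_D/∂q_D = 0: 370 - 3q_D - (3/2)(q_I) = 0.
Ionix's first-order condition: 363 - 3q_I - (3/2)(q_D) = 0.
Rearranging gives the reaction functions q_D = (370 - (3/2)q_I)/3 and q_I = (363 - (3/2)q_D)/3.
Solving the pair: q_D = 754/9, q_I = 712/9.
Price P = 372 - (3/2)·(1466/9) = 383/3.
Ionix's profit: (383/3 - 9)·(712/9) - 6329 = 3058.8519.

3058.85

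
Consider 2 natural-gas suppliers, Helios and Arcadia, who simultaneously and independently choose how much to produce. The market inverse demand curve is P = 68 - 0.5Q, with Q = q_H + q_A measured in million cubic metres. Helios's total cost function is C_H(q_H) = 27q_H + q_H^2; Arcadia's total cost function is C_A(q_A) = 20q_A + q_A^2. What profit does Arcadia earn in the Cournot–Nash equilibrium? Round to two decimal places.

298.82

Helios's profit: π_H = (68 - 0.5Q)q_H - (27q_H + q_H²). Setting ∂π_H/∂q_H = 0: 41 - 3q_H - (1/2)(q_A) = 0.
Arcadia's profit: π_A = (68 - 0.5Q)q_A - (20q_A + q_A²). Setting ∂π_A/∂q_A = 0: 48 - 3q_A - (1/2)(q_H) = 0.
Best responses: q_H = (41 - (1/2)q_A)/3, q_A = (48 - (1/2)q_H)/3.
Substituting one into the other gives q_H = 396/35 and q_A = 494/35.
Price P = 68 - (1/2)·(178/7) = 387/7.
Arcadia's profit: (387/7)·(494/35) - 20·(494/35) - (494/35)² = 298.8196.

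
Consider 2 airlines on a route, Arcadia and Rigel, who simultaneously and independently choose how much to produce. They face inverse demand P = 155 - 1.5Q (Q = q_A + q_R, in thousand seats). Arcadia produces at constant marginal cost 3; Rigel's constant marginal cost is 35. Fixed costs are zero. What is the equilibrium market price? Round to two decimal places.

Arcadia's profit: π_A = (155 - 1.5Q)q_A - (3q_A). Setting ∂π_A/∂q_A = 0: 152 - 3q_A - (3/2)(q_R) = 0.
Rigel's first-order condition: 120 - 3q_R - (3/2)(q_A) = 0.
Best responses: q_A = (152 - (3/2)q_R)/3, q_R = (120 - (3/2)q_A)/3.
Substituting one into the other gives q_A = 368/9 and q_R = 176/9.
Total output Q = 544/9, so price P = 155 - (3/2)·(544/9) = 193/3.

64.33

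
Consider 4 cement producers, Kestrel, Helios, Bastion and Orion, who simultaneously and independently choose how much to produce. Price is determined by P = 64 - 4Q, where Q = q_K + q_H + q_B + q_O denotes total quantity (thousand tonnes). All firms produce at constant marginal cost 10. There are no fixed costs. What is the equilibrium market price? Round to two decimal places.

A representative firm's profit is π_i = q_i(64 - 4Q) - 10q_i.
First-order condition (treating rivals' output as given): 54 - 8q_i - 4·Σ_{j≠i} q_j = 0.
With identical firms every q_j equals q_i, so Σ_{j≠i} q_j = 3q_i and 54 = 20q_i, giving q_i = 27/10.
Total output Q = 54/5, so price P = 64 - 4·(54/5) = 104/5.

20.80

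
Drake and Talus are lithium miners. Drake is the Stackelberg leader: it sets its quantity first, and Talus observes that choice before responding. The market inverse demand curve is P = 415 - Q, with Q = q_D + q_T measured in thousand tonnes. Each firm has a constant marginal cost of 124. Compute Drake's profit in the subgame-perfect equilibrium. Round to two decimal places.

10585.13

Solve by backward induction. Given q_D, the follower Talus maximises π_T = (415 - q_D - q_T)q_T - 124q_T.
Follower FOC: 291 - q_D - 2q_T = 0, so q_T(q_D) = (291 - q_D)/2.
The leader anticipates this reaction. Substituting into P = 415 - Q gives P = 539/2 - (1/2)q_D, so π_D = (539/2 - (1/2)q_D)q_D - 124q_D.
Leader FOC: 291/2 - q_D = 0, so q_D = 291/2.
Then q_T = (291 - 291/2)/2 = 291/4.
Price P = 415 - 873/4 = 787/4.
Drake's profit: (787/4 - 124)·(291/2) = 10585.1250.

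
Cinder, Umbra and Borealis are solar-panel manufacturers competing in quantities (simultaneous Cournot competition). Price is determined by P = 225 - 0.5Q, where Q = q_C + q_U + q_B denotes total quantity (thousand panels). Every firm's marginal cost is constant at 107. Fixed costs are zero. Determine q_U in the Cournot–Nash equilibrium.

A representative firm's profit is π_i = q_i(225 - 0.5Q) - 107q_i.
Setting ∂π_i/∂q_i = 0 with rivals' quantities fixed: 118 - q_i - (1/2)·Σ_{j≠i} q_j = 0.
With identical firms every q_j equals q_i, so Σ_{j≠i} q_j = 2q_i and 118 = 2q_i, giving q_i = 59.

59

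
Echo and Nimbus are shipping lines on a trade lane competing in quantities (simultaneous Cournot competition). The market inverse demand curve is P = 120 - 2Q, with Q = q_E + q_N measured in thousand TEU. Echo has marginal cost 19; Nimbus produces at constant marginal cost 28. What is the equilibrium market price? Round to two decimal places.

55.67

Echo's profit: π_E = (120 - 2Q)q_E - (19q_E). Setting ∂π_E/∂q_E = 0: 101 - 4q_E - 2(q_N) = 0.
Nimbus's first-order condition: 92 - 4q_N - 2(q_E) = 0.
So q_E = (101 - 2q_N)/4 and q_N = (92 - 2q_E)/4.
Substituting one into the other gives q_E = 55/3 and q_N = 83/6.
Total output Q = 193/6, so price P = 120 - 2·(193/6) = 167/3.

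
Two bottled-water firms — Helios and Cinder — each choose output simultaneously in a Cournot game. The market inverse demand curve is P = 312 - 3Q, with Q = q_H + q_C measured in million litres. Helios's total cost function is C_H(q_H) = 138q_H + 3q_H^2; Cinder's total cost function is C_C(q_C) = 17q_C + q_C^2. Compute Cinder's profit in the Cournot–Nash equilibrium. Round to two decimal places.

Helios's profit: π_H = (312 - 3Q)q_H - (138q_H + 3q_H²). Setting ∂π_H/∂q_H = 0: 174 - 12q_H - 3(q_C) = 0.
Cinder's profit: π_C = (312 - 3Q)q_C - (17q_C + q_C²). Setting ∂π_C/∂q_C = 0: 295 - 8q_C - 3(q_H) = 0.
Rearranging gives the reaction functions q_H = (174 - 3q_C)/12 and q_C = (295 - 3q_H)/8.
Substituting one into the other gives q_H = 169/29 and q_C = 1006/29.
Price P = 312 - 3·(1175/29) = 190.4483.
Cinder's profit: 190.4483·(1006/29) - 17·(1006/29) - (1006/29)² = 4813.4887.

4813.49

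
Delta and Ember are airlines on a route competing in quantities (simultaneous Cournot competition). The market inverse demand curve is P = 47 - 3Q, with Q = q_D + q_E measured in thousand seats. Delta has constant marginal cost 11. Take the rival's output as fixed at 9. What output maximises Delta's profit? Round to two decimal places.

With the rival's output fixed at 9, Delta's profit is π_D = (47 - 3·9 - 3q_D)q_D - (11q_D) = (20 - 3q_D)q_D - (11q_D).
∂π_D/∂q_D = 9 - 6q_D = 0, so q_D = 3/2.

1.50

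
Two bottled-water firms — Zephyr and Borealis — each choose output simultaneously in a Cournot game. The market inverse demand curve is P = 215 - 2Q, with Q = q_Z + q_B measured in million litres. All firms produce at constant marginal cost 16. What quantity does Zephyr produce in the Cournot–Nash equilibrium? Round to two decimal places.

33.17

A representative firm's profit is π_i = q_i(215 - 2Q) - 16q_i.
Setting ∂π_i/∂q_i = 0 with rivals' quantities fixed: 199 - 4q_i - 2q_j = 0.
By symmetry each firm produces the same amount; substituting q_j = q_i yields q_i = 199/6.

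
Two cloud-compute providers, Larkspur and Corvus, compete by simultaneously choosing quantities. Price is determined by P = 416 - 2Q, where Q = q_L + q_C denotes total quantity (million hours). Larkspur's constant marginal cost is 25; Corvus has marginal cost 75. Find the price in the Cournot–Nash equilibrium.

Larkspur's profit: π_L = (416 - 2Q)q_L - (25q_L). Setting ∂π_L/∂q_L = 0: 391 - 4q_L - 2(q_C) = 0.
Corvus's profit: π_C = (416 - 2Q)q_C - (75q_C). Setting ∂π_C/∂q_C = 0: 341 - 4q_C - 2(q_L) = 0.
Best responses: q_L = (391 - 2q_C)/4, q_C = (341 - 2q_L)/4.
Substituting one into the other gives q_L = 147/2 and q_C = 97/2.
Total output Q = 122, so price P = 416 - 2·122 = 172.

172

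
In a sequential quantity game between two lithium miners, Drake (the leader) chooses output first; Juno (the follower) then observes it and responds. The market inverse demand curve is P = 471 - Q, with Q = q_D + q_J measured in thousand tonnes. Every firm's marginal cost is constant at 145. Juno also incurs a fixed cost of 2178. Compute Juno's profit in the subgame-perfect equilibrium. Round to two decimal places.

4464.25

The follower Juno best-responds to any q_D: π_J = (471 - Q)q_J - 145q_J.
Follower FOC: 326 - q_D - 2q_J = 0, so q_J(q_D) = (326 - q_D)/2.
Drake substitutes q_J(q_D) into its own profit: π_D = q_D(471 - q_D - (326 - q_D)/2) - 145q_D = (308 - (1/2)q_D)q_D - 145q_D.
Leader FOC: 163 - q_D = 0, so q_D = 163.
Then q_J = (326 - 163)/2 = 163/2.
Price P = 471 - 489/2 = 453/2.
Juno's profit: (453/2 - 145)·(163/2) - 2178 = 4464.2500.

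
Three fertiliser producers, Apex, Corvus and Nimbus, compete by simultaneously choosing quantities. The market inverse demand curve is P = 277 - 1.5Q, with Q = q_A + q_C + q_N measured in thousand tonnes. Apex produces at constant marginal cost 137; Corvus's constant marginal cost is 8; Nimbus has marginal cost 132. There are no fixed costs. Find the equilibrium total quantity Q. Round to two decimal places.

Apex's profit: π_A = (277 - 1.5Q)q_A - (137q_A). Setting ∂π_A/∂q_A = 0: 140 - 3q_A - (3/2)(q_C + q_N) = 0.
Corvus's first-order condition: 269 - 3q_C - (3/2)(q_A + q_N) = 0.
Nimbus's first-order condition: 145 - 3q_N - (3/2)(q_A + q_C) = 0.
Summing all 3 equations gives 554 − 6Q = 0, hence Q = 277/3.
Back-substituting: q_A = (140 − 277/2)/(3/2) = 1, q_C = (269 − 277/2)/(3/2) = 87, q_N = (145 − 277/2)/(3/2) = 13/3.
Total output Q = 1 + 87 + 13/3 = 277/3.

92.33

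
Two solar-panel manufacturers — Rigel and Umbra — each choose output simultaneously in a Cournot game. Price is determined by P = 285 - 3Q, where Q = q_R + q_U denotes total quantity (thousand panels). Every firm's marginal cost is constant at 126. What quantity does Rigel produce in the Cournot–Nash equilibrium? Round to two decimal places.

17.67

A representative firm's profit is π_i = q_i(285 - 3Q) - 126q_i.
Setting ∂π_i/∂q_i = 0 with rivals' quantities fixed: 159 - 6q_i - 3q_j = 0.
With identical firms every q_j equals q_i, so q_j = q_i and 159 = 9q_i, giving q_i = 53/3.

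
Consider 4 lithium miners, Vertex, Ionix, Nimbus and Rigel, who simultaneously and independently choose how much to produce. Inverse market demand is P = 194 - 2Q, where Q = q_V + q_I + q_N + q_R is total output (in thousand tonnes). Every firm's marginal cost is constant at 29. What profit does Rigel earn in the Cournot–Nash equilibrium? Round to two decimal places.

A representative firm's profit is π_i = q_i(194 - 2Q) - 29q_i.
Setting ∂π_i/∂q_i = 0 with rivals' quantities fixed: 165 - 4q_i - 2·Σ_{j≠i} q_j = 0.
By symmetry each firm produces the same amount; substituting Σ_{j≠i} q_j = 3q_i yields q_i = 165/10 = 33/2.
Price P = 194 - 2·66 = 62.
Rigel's profit: (62 - 29)·(33/2) = 1089/2.

544.50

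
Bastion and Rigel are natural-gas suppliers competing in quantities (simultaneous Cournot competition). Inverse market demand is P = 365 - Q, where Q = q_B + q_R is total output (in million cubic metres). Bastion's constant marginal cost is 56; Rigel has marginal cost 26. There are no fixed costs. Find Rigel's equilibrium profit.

15129

Bastion's profit: π_B = (365 - Q)q_B - (56q_B). Setting ∂π_B/∂q_B = 0: 309 - 2q_B - (q_R) = 0.
Rigel's first-order condition: 339 - 2q_R - (q_B) = 0.
Best responses: q_B = (309 - q_R)/2, q_R = (339 - q_B)/2.
Solving the pair: q_B = 93, q_R = 123.
Price P = 365 - 216 = 149.
Rigel's profit: (149 - 26)·123 = 15129.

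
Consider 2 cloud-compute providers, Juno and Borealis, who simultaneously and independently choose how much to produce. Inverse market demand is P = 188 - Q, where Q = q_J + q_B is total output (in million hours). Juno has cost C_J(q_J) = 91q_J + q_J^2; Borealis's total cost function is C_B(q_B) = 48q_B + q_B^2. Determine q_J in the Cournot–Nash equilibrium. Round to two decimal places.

16.53

Juno's profit: π_J = (188 - Q)q_J - (91q_J + q_J²). Setting ∂π_J/∂q_J = 0: 97 - 4q_J - (q_B) = 0.
Borealis's profit: π_B = (188 - Q)q_B - (48q_B + q_B²). Setting ∂π_B/∂q_B = 0: 140 - 4q_B - (q_J) = 0.
Rearranging gives the reaction functions q_J = (97 - q_B)/4 and q_B = (140 - q_J)/4.
Solving the pair: q_J = 248/15, q_B = 463/15.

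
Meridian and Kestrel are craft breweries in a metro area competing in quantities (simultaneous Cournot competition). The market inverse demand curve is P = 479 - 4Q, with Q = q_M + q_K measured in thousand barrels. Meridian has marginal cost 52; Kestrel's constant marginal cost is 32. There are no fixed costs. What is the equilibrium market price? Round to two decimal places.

187.67

Meridian's profit: π_M = (479 - 4Q)q_M - (52q_M). Setting ∂π_M/∂q_M = 0: 427 - 8q_M - 4(q_K) = 0.
Kestrel's profit: π_K = (479 - 4Q)q_K - (32q_K). Setting ∂π_K/∂q_K = 0: 447 - 8q_K - 4(q_M) = 0.
Best responses: q_M = (427 - 4q_K)/8, q_K = (447 - 4q_M)/8.
Solving the pair: q_M = 407/12, q_K = 467/12.
Total output Q = 437/6, so price P = 479 - 4·(437/6) = 563/3.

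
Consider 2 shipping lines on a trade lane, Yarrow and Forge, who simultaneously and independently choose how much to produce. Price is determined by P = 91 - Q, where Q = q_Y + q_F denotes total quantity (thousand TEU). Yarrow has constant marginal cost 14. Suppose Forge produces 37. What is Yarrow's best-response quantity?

With the rival's output fixed at 37, Yarrow's profit is π_Y = (91 - 37 - q_Y)q_Y - (14q_Y) = (54 - q_Y)q_Y - (14q_Y).
∂π_Y/∂q_Y = 40 - 2q_Y = 0, so q_Y = 20.

20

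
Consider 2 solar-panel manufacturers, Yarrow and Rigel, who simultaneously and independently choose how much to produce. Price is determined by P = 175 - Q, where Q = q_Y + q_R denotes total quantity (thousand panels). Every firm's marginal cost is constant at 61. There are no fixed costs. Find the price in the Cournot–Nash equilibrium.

99

Each firm earns π_i = (175 - Q)q_i - 61q_i.
First-order condition (treating rivals' output as given): 114 - 2q_i - q_j = 0.
With identical firms every q_j equals q_i, so q_j = q_i and 114 = 3q_i, giving q_i = 38.
Total output Q = 76, so price P = 175 - 76 = 99.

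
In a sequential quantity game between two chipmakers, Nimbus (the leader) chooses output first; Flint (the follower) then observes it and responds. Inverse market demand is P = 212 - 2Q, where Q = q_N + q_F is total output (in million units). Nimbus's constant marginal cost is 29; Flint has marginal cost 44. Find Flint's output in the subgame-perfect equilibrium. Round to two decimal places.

Solve by backward induction. Given q_N, the follower Flint maximises π_F = (212 - 2q_N - 2q_F)q_F - 44q_F.
Follower FOC: 168 - 2q_N - 4q_F = 0, so q_F(q_N) = (168 - 2q_N)/4.
The leader anticipates this reaction. Substituting into P = 212 - 2Q gives P = 128 - q_N, so π_N = (128 - q_N)q_N - 29q_N.
Leader FOC: 99 - 2q_N = 0, so q_N = 99/2.
Then q_F = (168 - 2·(99/2))/4 = 69/4.

17.25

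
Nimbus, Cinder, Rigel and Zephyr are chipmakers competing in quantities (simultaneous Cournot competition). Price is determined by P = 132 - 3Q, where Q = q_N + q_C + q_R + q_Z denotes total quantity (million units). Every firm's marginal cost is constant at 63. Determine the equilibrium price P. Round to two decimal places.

A representative firm's profit is π_i = q_i(132 - 3Q) - 63q_i.
First-order condition (treating rivals' output as given): 69 - 6q_i - 3·Σ_{j≠i} q_j = 0.
By symmetry each firm produces the same amount; substituting Σ_{j≠i} q_j = 3q_i yields q_i = 69/15 = 23/5.
Total output Q = 92/5, so price P = 132 - 3·(92/5) = 384/5.

76.80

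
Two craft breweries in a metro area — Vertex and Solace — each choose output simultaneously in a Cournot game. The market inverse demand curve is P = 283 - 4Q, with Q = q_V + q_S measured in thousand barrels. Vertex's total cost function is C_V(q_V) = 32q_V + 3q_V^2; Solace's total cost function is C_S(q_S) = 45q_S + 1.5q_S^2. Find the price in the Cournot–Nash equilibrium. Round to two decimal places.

163.09

Vertex's profit: π_V = (283 - 4Q)q_V - (32q_V + 3q_V²). Setting ∂π_V/∂q_V = 0: 251 - 14q_V - 4(q_S) = 0.
Solace's first-order condition: 238 - 11q_S - 4(q_V) = 0.
Rearranging gives the reaction functions q_V = (251 - 4q_S)/14 and q_S = (238 - 4q_V)/11.
Solving the pair: q_V = 603/46, q_S = 388/23.
Total output Q = 1379/46, so price P = 283 - 4·(1379/46) = 163.0870.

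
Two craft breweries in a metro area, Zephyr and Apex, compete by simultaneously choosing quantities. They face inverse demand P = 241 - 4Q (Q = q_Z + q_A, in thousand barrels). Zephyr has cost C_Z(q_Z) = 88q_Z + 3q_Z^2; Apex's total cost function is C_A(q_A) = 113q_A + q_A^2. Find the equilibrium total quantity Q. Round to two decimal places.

Zephyr's profit: π_Z = (241 - 4Q)q_Z - (88q_Z + 3q_Z²). Setting ∂π_Z/∂q_Z = 0: 153 - 14q_Z - 4(q_A) = 0.
Apex's first-order condition: 128 - 10q_A - 4(q_Z) = 0.
Rearranging gives the reaction functions q_Z = (153 - 4q_A)/14 and q_A = (128 - 4q_Z)/10.
Solving the pair: q_Z = 509/62, q_A = 295/31.
Total output Q = 509/62 + 295/31 = 1099/62.

17.73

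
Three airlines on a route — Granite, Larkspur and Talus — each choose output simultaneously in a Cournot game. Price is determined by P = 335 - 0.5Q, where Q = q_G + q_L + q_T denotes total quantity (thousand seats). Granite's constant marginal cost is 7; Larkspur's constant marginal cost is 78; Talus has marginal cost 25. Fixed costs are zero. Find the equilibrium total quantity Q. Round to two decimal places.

447.50

Granite's profit: π_G = (335 - 0.5Q)q_G - (7q_G). Setting ∂π_G/∂q_G = 0: 328 - q_G - (1/2)(q_L + q_T) = 0.
Larkspur's first-order condition: 257 - q_L - (1/2)(q_G + q_T) = 0.
Talus's profit: π_T = (335 - 0.5Q)q_T - (25q_T). Setting ∂π_T/∂q_T = 0: 310 - q_T - (1/2)(q_G + q_L) = 0.
Adding the 3 conditions: 895 − Q − Q = 0, i.e. Q = 895/2.
Back-substituting: q_G = (328 − 895/4)/(1/2) = 417/2, q_L = (257 − 895/4)/(1/2) = 133/2, q_T = (310 − 895/4)/(1/2) = 345/2.
Total output Q = 417/2 + 133/2 + 345/2 = 895/2.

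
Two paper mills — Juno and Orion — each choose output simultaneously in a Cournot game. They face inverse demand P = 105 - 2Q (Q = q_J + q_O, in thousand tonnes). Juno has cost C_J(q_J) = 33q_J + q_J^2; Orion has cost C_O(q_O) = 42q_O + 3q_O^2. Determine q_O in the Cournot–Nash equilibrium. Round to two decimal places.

4.18

Juno's profit: π_J = (105 - 2Q)q_J - (33q_J + q_J²). Setting ∂π_J/∂q_J = 0: 72 - 6q_J - 2(q_O) = 0.
Orion's profit: π_O = (105 - 2Q)q_O - (42q_O + 3q_O²). Setting ∂π_O/∂q_O = 0: 63 - 10q_O - 2(q_J) = 0.
Rearranging gives the reaction functions q_J = (72 - 2q_O)/6 and q_O = (63 - 2q_J)/10.
Substituting one into the other gives q_J = 297/28 and q_O = 117/28.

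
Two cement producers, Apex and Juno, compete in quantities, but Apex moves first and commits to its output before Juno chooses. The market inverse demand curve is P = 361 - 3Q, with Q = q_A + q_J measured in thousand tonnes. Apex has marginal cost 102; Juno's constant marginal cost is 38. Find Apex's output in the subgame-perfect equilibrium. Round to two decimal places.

32.50

Solve by backward induction. Given q_A, the follower Juno maximises π_J = (361 - 3q_A - 3q_J)q_J - 38q_J.
∂π_J/∂q_J = 323 - 3q_A - 6q_J = 0 gives the reaction function q_J = (323 - 3q_A)/6.
The leader anticipates this reaction. Substituting into P = 361 - 3Q gives P = 399/2 - (3/2)q_A, so π_A = (399/2 - (3/2)q_A)q_A - 102q_A.
Leader FOC: 195/2 - 3q_A = 0, so q_A = 65/2.
Then q_J = (323 - 3·(65/2))/6 = 451/12.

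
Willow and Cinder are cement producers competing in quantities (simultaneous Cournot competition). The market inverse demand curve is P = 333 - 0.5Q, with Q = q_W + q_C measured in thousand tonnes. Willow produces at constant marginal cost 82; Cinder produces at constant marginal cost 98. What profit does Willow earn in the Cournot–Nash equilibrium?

Willow's profit: π_W = (333 - 0.5Q)q_W - (82q_W). Setting ∂π_W/∂q_W = 0: 251 - q_W - (1/2)(q_C) = 0.
Cinder's profit: π_C = (333 - 0.5Q)q_C - (98q_C). Setting ∂π_C/∂q_C = 0: 235 - q_C - (1/2)(q_W) = 0.
Rearranging gives the reaction functions q_W = (251 - (1/2)q_C) and q_C = (235 - (1/2)q_W).
Solving the pair: q_W = 178, q_C = 146.
Price P = 333 - (1/2)·324 = 171.
Willow's profit: (171 - 82)·178 = 15842.

15842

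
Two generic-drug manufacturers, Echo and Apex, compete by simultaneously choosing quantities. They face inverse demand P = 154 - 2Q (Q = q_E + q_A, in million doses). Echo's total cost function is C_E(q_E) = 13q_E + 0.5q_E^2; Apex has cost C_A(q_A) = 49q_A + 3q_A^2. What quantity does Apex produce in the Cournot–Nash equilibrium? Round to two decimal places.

Echo's profit: π_E = (154 - 2Q)q_E - (13q_E + (1/2)q_E²). Setting ∂π_E/∂q_E = 0: 141 - 5q_E - 2(q_A) = 0.
Apex's first-order condition: 105 - 10q_A - 2(q_E) = 0.
So q_E = (141 - 2q_A)/5 and q_A = (105 - 2q_E)/10.
Solving the pair: q_E = 600/23, q_A = 243/46.

5.28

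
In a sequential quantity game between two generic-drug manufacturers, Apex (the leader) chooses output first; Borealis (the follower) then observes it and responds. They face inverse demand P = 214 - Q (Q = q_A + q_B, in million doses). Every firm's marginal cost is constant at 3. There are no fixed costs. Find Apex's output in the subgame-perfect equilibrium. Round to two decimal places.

The follower Borealis best-responds to any q_A: π_B = (214 - Q)q_B - 3q_B.
∂π_B/∂q_B = 211 - q_A - 2q_B = 0 gives the reaction function q_B = (211 - q_A)/2.
The leader anticipates this reaction. Substituting into P = 214 - Q gives P = 217/2 - (1/2)q_A, so π_A = (217/2 - (1/2)q_A)q_A - 3q_A.
Leader FOC: 211/2 - q_A = 0, so q_A = 211/2.
Then q_B = (211 - 211/2)/2 = 211/4.

105.50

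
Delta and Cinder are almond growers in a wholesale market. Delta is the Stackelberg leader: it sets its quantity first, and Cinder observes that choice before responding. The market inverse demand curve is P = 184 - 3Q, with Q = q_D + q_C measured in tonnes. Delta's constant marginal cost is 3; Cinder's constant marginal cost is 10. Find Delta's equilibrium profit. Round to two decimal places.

1472.67

Solve by backward induction. Given q_D, the follower Cinder maximises π_C = (184 - 3q_D - 3q_C)q_C - 10q_C.
∂π_C/∂q_C = 174 - 3q_D - 6q_C = 0 gives the reaction function q_C = (174 - 3q_D)/6.
Delta substitutes q_C(q_D) into its own profit: π_D = q_D(184 - 3q_D - (174 - 3q_D)/2) - 3q_D = (97 - (3/2)q_D)q_D - 3q_D.
The leader's first-order condition 94 - 3q_D = 0 yields q_D = 94/3.
Then q_C = (174 - 3·(94/3))/6 = 40/3.
Price P = 184 - 3·(134/3) = 50.
Delta's profit: (50 - 3)·(94/3) = 1472.6667.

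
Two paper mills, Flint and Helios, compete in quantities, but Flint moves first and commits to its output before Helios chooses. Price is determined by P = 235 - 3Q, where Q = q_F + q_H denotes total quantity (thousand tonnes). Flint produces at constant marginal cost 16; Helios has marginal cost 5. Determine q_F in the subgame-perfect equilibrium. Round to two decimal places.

34.67

The follower Helios best-responds to any q_F: π_H = (235 - 3Q)q_H - 5q_H.
Setting the follower's marginal profit to zero, 230 - 3q_F - 6q_H = 0, i.e. q_H = (230 - 3q_F)/6.
The leader anticipates this reaction. Substituting into P = 235 - 3Q gives P = 120 - (3/2)q_F, so π_F = (120 - (3/2)q_F)q_F - 16q_F.
Maximising: ∂π_F/∂q_F = 104 - 3q_F = 0, giving q_F = 104/3.
Then q_H = (230 - 3·(104/3))/6 = 21.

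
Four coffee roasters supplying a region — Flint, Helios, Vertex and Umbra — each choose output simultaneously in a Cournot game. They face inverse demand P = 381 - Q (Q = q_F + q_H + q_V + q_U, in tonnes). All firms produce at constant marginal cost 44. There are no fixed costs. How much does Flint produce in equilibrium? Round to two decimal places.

67.40

A representative firm's profit is π_i = q_i(381 - Q) - 44q_i.
First-order condition (treating rivals' output as given): 337 - 2q_i - Σ_{j≠i} q_j = 0.
With identical firms every q_j equals q_i, so Σ_{j≠i} q_j = 3q_i and 337 = 5q_i, giving q_i = 337/5.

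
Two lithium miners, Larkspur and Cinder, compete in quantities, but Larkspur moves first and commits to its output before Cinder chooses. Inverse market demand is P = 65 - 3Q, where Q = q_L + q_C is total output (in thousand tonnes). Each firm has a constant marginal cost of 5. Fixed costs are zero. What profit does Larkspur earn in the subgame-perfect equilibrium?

150

The follower Cinder best-responds to any q_L: π_C = (65 - 3Q)q_C - 5q_C.
∂π_C/∂q_C = 60 - 3q_L - 6q_C = 0 gives the reaction function q_C = (60 - 3q_L)/6.
The leader anticipates this reaction. Substituting into P = 65 - 3Q gives P = 35 - (3/2)q_L, so π_L = (35 - (3/2)q_L)q_L - 5q_L.
Maximising: ∂π_L/∂q_L = 30 - 3q_L = 0, giving q_L = 10.
Then q_C = (60 - 3·10)/6 = 5.
Price P = 65 - 3·15 = 20.
Larkspur's profit: (20 - 5)·10 = 150.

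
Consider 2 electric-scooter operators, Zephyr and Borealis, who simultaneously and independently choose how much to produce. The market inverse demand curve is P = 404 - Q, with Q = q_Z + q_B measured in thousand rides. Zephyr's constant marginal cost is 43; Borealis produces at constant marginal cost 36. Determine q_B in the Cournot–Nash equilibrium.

Zephyr's profit: π_Z = (404 - Q)q_Z - (43q_Z). Setting ∂π_Z/∂q_Z = 0: 361 - 2q_Z - (q_B) = 0.
Borealis's first-order condition: 368 - 2q_B - (q_Z) = 0.
Best responses: q_Z = (361 - q_B)/2, q_B = (368 - q_Z)/2.
Solving the pair: q_Z = 118, q_B = 125.

125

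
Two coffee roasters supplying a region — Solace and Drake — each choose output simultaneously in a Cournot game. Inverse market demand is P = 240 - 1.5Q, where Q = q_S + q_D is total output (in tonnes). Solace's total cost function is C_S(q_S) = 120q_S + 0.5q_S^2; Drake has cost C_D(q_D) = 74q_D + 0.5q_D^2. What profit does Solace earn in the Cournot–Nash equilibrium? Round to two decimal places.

Solace's profit: π_S = (240 - 1.5Q)q_S - (120q_S + (1/2)q_S²). Setting ∂π_S/∂q_S = 0: 120 - 4q_S - (3/2)(q_D) = 0.
Drake's profit: π_D = (240 - 1.5Q)q_D - (74q_D + (1/2)q_D²). Setting ∂π_D/∂q_D = 0: 166 - 4q_D - (3/2)(q_S) = 0.
Rearranging gives the reaction functions q_S = (120 - (3/2)q_D)/4 and q_D = (166 - (3/2)q_S)/4.
Solving the pair: q_S = 84/5, q_D = 176/5.
Price P = 240 - (3/2)·52 = 162.
Solace's profit: 162·(84/5) - 120·(84/5) - (1/2)(84/5)² = 564.4800.

564.48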